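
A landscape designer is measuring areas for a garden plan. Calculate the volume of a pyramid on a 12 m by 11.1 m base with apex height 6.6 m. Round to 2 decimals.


Shape: rectangular pyramid
Base: 12 m x 11.1 m, Height h = 6.6 m
Formula: V = (1/3) * base_area * h
base_area = 12 * 11.1 = 133.2
base_area * h = 133.2 * 6.6 = 879.12
V = 879.12 / 3
V = 293.04
293.04 m^3


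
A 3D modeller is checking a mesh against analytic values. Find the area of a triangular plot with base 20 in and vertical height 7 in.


Shape: triangle
Base b = 20 in, Height h = 7 in
Formula: A = (1/2) * b * h
A = 0.5 * 20 * 7
A = 0.5 * 140
A = 70
70 in^2


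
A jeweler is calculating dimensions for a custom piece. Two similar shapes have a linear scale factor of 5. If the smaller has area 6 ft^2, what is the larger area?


Linear scale factor k = 5
Original area = 6 ft^2
Rule: under a linear scaling by k, areas scale by k^2.
k^2 = 5^2 = 25
New area = 6 * 25
New area = 150
150 ft^2


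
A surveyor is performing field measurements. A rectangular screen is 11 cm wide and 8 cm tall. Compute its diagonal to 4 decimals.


Shape: rectangle (diagonal via Pythagoras)
Sides: 11 cm and 8 cm
Formula: d = sqrt(l^2 + w^2)
l^2 = 121, w^2 = 64
l^2 + w^2 = 185
d = sqrt(185)
d = 13.6015
13.6015 cm


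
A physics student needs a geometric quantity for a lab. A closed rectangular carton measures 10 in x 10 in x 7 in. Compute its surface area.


Shape: rectangular prism
l = 10 in, w = 10 in, h = 7 in
Formula: SA = 2(lw + lh + wh)
lw = 100, lh = 70, wh = 70
lw + lh + wh = 240
SA = 2 * 240
SA = 480
480 in^2


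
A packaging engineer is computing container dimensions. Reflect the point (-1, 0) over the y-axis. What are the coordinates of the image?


Transformation: reflection
Original point: (-1, 0)
Rule for reflection over the y-axis: (x, y) -> (-x, y)
Apply: (-1, 0) -> (1, 0)
(1, 0)


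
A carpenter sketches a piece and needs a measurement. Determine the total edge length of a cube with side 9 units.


Shape: cube
Side s = 9 units
A cube has 12 edges, all equal.
Formula: total edge length = 12 * s
Total = 12 * 9
Total = 108
108 units


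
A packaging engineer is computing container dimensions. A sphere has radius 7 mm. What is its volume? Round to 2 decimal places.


Shape: sphere
Radius r = 7 mm
Formula: V = (4/3) * pi * r^3
r^3 = 343
(4/3) * 343 = 457.333333
V = 457.333333 * pi
V = 1436.76
1436.76 mm^3


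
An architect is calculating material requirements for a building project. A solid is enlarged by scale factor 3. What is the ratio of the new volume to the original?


Linear scale factor k = 3
Rule: under a linear scaling by k, volumes scale by k^3.
k^3 = 3 * 3 * 3
k^3 = 9 * 3
k^3 = 27
Volume scales by a factor of 27.
27 (dimensionless)


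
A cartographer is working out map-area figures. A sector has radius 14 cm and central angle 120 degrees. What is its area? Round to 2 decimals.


Shape: circular sector
Radius r = 14 cm, Angle = 120 degrees
Formula: A = (angle/360) * pi * r^2
r^2 = 196
Fraction of circle = 120/360
A = (120/360) * pi * 196
A = 65.333333 * pi
A = 205.25
205.25 cm^2


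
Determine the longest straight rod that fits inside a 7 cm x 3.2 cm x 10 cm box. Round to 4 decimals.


Shape: rectangular box (space diagonal)
l = 7 cm, w = 3.2 cm, h = 10 cm
Visualize: the diagonal of the base, then a right triangle with that diagonal and the height.
Formula: d = sqrt(l^2 + w^2 + h^2)
l^2 + w^2 + h^2 = 49 + 10.24 + 100 = 159.24
d = sqrt(159.24)
d = 12.619
12.619 cm


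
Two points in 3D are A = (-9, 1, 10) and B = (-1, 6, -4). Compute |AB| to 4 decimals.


3D distance between two points
P1 = (-9, 1, 10), P2 = (-1, 6, -4)
Formula: d = sqrt((x2-x1)^2 + (y2-y1)^2 + (z2-z1)^2)
dx = -1 - -9 = 8
dy = 6 - 1 = 5
dz = -4 - 10 = -14
dx^2 + dy^2 + dz^2 = 64 + 25 + 196 = 285
d = sqrt(285)
d = 16.8819
16.8819 units


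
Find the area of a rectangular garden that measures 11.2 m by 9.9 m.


Shape: rectangle
Length l = 11.2 m, Width w = 9.9 m
Formula: A = l * w
A = 11.2 * 9.9
A = 110.88
110.88 m^2


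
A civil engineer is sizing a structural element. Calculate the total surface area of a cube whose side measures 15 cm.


Shape: cube
Side s = 15 cm
A cube has 6 square faces.
Formula: SA = 6 * s^2
s^2 = 225
SA = 6 * 225
SA = 1350
1350 cm^2


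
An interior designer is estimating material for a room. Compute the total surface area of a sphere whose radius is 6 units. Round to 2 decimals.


Shape: sphere
Radius r = 6 units
Formula: SA = 4 * pi * r^2
r^2 = 36
SA = 4 * pi * 36
SA = 144 * pi
SA = 452.39
452.39 units^2


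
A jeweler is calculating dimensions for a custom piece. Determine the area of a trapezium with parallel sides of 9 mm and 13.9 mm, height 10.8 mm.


Shape: trapezoid
Parallel sides a = 9 mm, b = 13.9 mm; Height h = 10.8 mm
Formula: A = (a + b) * h / 2
a + b = 9 + 13.9 = 22.9
A = 22.9 * 10.8 / 2
A = 247.32 / 2
A = 123.66
123.66 mm^2


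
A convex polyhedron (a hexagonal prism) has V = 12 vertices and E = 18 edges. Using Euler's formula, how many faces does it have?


Polyhedron: hexagonal prism
Euler's formula for convex polyhedra: V - E + F = 2
Given: V = 12 vertices and E = 18 edges
Solve for F:
F = 2 + E - V = 2 + 18 - 12 = 8
8 faces


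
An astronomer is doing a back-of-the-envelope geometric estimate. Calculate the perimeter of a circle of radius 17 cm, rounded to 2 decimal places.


Shape: circle
Radius r = 17 cm
Formula: C = 2 * pi * r
C = 2 * pi * 17
C = 34 * pi
C = 106.81
106.81 cm


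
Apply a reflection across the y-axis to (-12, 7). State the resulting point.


Transformation: reflection
Original point: (-12, 7)
Rule for reflection over the y-axis: (x, y) -> (-x, y)
Apply: (-12, 7) -> (12, 7)
(12, 7)


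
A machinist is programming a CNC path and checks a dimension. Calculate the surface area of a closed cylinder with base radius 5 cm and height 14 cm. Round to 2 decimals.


Shape: closed cylinder
Radius r = 5 cm, Height h = 14 cm
Formula: SA = 2*pi*r^2 + 2*pi*r*h = 2*pi*r*(r + h)
r + h = 19
2 * r * (r + h) = 2 * 5 * 19 = 190
SA = 190 * pi
SA = 596.9
596.9 cm^2


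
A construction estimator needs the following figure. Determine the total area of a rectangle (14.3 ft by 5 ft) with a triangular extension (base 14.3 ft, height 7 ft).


Composite shape: rectangle + triangle
Rectangle area = 14.3 * 5 = 71.5
Triangle area = 0.5 * 14.3 * 7 = 50.05
Total = 71.5 + 50.05
Total = 121.55
121.55 ft^2


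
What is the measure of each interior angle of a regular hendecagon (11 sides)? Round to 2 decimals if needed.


Shape: regular hendecagon (11 sides)
Formula: interior angle = (n - 2) * 180 / n
(n - 2) = 9
(n - 2) * 180 = 1620
angle = 1620 / 11
angle = 147.27
147.27 degrees


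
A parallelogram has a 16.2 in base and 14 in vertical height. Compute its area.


Shape: parallelogram
Base b = 16.2 in, Height h = 14 in
Formula: A = b * h
A = 16.2 * 14
A = 226.8
226.8 in^2


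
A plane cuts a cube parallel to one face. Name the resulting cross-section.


Solid: cube
Cutting plane: parallel to one face
Visualize the intersection of the plane with the solid's surface.
The boundary of the cut region is a square.
square


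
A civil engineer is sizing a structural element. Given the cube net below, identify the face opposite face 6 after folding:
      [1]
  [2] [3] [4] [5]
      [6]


Net: cross layout. Take square 3 as the base (bottom).
Fold the four squares in the horizontal row up around 3: 2 -> left, 4 -> right, 5 wraps to the top.
Fold 1 and 6 up from 3: 1 -> back, 6 -> front.
Opposite pairs are therefore: (1, 6), (2, 4), (3, 5).
Face 6 is opposite face 1.
face 1


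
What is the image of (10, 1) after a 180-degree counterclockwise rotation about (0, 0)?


Transformation: rotation about the origin
Original point: (10, 1)
Rule for 180 deg: (x, y) -> (-x, -y)
Apply: (10, 1) -> (-10, -1)
(-10, -1)


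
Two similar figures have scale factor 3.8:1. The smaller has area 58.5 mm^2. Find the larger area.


Linear scale factor k = 3.8
Original area = 58.5 mm^2
Rule: under a linear scaling by k, areas scale by k^2.
k^2 = 3.8^2 = 14.44
New area = 58.5 * 14.44
New area = 844.74
844.74 mm^2


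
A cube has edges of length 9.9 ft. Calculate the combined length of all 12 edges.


Shape: cube
Side s = 9.9 ft
A cube has 12 edges, all equal.
Formula: total edge length = 12 * s
Total = 12 * 9.9
Total = 118.8
118.8 ft


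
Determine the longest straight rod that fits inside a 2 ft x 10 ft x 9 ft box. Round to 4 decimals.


Shape: rectangular box (space diagonal)
l = 2 ft, w = 10 ft, h = 9 ft
Visualize: the diagonal of the base, then a right triangle with that diagonal and the height.
Formula: d = sqrt(l^2 + w^2 + h^2)
l^2 + w^2 + h^2 = 4 + 100 + 81 = 185
d = sqrt(185)
d = 13.6015
13.6015 ft


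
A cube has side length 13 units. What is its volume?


Shape: cube
Side s = 13 units
Formula: V = s^3
V = 13 * 13 * 13
V = 169 * 13
V = 2197
2197 units^3


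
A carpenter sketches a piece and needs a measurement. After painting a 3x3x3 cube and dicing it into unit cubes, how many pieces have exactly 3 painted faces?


Large cube: 3 x 3 x 3, cut into unit cubes.
Cubes with 3 painted faces are at the corners. A cube always has 8 corners.
Count = 8
8 unit cubes


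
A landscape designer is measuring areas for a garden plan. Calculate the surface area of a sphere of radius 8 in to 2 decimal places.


Shape: sphere
Radius r = 8 in
Formula: SA = 4 * pi * r^2
r^2 = 64
SA = 4 * pi * 64
SA = 256 * pi
SA = 804.25
804.25 in^2


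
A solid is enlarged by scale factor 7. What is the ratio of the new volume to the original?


Linear scale factor k = 7
Rule: under a linear scaling by k, volumes scale by k^3.
k^3 = 7 * 7 * 7
k^3 = 49 * 7
k^3 = 343
Volume scales by a factor of 343.
343 (dimensionless)


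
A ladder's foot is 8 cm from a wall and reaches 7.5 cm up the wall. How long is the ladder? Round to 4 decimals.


Shape: right triangle
Legs a = 8 cm, b = 7.5 cm
Formula: c = sqrt(a^2 + b^2)
a^2 = 64, b^2 = 56.25
a^2 + b^2 = 120.25
c = sqrt(120.25)
c = 10.9659
10.9659 cm


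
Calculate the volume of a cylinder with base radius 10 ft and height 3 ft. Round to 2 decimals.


Shape: cylinder
Radius r = 10 ft, Height h = 3 ft
Formula: V = pi * r^2 * h
r^2 = 100
V = pi * 100 * 3
V = 300 * pi
V = 942.48
942.48 ft^3


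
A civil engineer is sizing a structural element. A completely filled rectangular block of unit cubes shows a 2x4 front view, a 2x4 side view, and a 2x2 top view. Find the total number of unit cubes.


Orthographic views of a solid rectangular block:
Front view 2 x 4 -> length = 2, height = 4
Side view 2 x 4 -> width = 2, height = 4 (consistent)
Top view 2 x 2 -> confirms length = 2, width = 2
The block is 2 x 2 x 4.
Total unit cubes = 2 * 2 * 4 = 16
16 unit cubes


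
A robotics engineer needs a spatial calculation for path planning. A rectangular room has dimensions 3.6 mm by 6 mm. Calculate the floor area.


Shape: rectangle
Length l = 3.6 mm, Width w = 6 mm
Formula: A = l * w
A = 3.6 * 6
A = 21.6
21.6 mm^2


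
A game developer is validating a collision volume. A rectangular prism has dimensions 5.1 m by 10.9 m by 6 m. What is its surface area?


Shape: rectangular prism
l = 5.1 m, w = 10.9 m, h = 6 m
Formula: SA = 2(lw + lh + wh)
lw = 55.59, lh = 30.6, wh = 65.4
lw + lh + wh = 151.59
SA = 2 * 151.59
SA = 303.18
303.18 m^2


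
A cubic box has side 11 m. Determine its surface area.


Shape: cube
Side s = 11 m
A cube has 6 square faces.
Formula: SA = 6 * s^2
s^2 = 121
SA = 6 * 121
SA = 726
726 m^2


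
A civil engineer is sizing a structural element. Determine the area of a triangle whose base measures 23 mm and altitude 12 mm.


Shape: triangle
Base b = 23 mm, Height h = 12 mm
Formula: A = (1/2) * b * h
A = 0.5 * 23 * 12
A = 0.5 * 276
A = 138
138 mm^2


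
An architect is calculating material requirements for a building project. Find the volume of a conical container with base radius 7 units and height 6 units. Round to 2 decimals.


Shape: cone
Radius r = 7 units, Height h = 6 units
Formula: V = (1/3) * pi * r^2 * h
r^2 = 49
pi * r^2 * h = pi * 49 * 6 = 294 * pi
V = 294 * pi / 3
V = 307.88
307.88 units^3


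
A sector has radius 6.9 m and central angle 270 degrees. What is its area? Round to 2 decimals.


Shape: circular sector
Radius r = 6.9 m, Angle = 270 degrees
Formula: A = (angle/360) * pi * r^2
r^2 = 47.61
Fraction of circle = 270/360
A = (270/360) * pi * 47.61
A = 35.7075 * pi
A = 112.18
112.18 m^2


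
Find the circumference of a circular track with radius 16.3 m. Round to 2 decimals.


Shape: circle
Radius r = 16.3 m
Formula: C = 2 * pi * r
C = 2 * pi * 16.3
C = 32.6 * pi
C = 102.42
102.42 m


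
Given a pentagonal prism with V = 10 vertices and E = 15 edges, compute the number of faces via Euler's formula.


Polyhedron: pentagonal prism
Euler's formula for convex polyhedra: V - E + F = 2
Given: V = 10 vertices and E = 15 edges
Solve for F:
F = 2 + E - V = 2 + 15 - 10 = 7
7 faces


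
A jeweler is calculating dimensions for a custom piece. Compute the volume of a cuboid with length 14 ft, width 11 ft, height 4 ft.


Shape: rectangular prism
l = 14 ft, w = 11 ft, h = 4 ft
Formula: V = l * w * h
V = 14 * 11 * 4
V = 154 * 4
V = 616
616 ft^3


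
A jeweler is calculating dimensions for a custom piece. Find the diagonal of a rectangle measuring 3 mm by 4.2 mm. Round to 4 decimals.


Shape: rectangle (diagonal via Pythagoras)
Sides: 3 mm and 4.2 mm
Formula: d = sqrt(l^2 + w^2)
l^2 = 9, w^2 = 17.64
l^2 + w^2 = 26.64
d = sqrt(26.64)
d = 5.1614
5.1614 mm


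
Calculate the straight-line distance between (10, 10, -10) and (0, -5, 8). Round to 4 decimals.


3D distance between two points
P1 = (10, 10, -10), P2 = (0, -5, 8)
Formula: d = sqrt((x2-x1)^2 + (y2-y1)^2 + (z2-z1)^2)
dx = 0 - 10 = -10
dy = -5 - 10 = -15
dz = 8 - -10 = 18
dx^2 + dy^2 + dz^2 = 100 + 225 + 324 = 649
d = sqrt(649)
d = 25.4755
25.4755 units


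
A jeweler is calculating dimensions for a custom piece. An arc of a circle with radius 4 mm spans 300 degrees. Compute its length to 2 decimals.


Shape: circular arc
Radius r = 4 mm, Angle = 300 degrees
Formula: L = (angle/360) * 2 * pi * r
2 * pi * r = 8 * pi
L = (300/360) * 8 * pi
L = 6.666667 * pi
L = 20.94
20.94 mm


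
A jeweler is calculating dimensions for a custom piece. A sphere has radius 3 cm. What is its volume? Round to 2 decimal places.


Shape: sphere
Radius r = 3 cm
Formula: V = (4/3) * pi * r^3
r^3 = 27
(4/3) * 27 = 36
V = 36 * pi
V = 113.1
113.1 cm^3


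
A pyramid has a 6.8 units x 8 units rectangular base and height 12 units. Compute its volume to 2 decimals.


Shape: rectangular pyramid
Base: 6.8 units x 8 units, Height h = 12 units
Formula: V = (1/3) * base_area * h
base_area = 6.8 * 8 = 54.4
base_area * h = 54.4 * 12 = 652.8
V = 652.8 / 3
V = 217.6
217.6 units^3


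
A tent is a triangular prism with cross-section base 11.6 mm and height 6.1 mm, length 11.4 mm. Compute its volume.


Shape: triangular prism
Triangle base = 11.6 mm, triangle height = 6.1 mm, prism length L = 11.4 mm
Formula: V = (1/2 * b * h_tri) * L
Cross-section area = 0.5 * 11.6 * 6.1 = 35.38
V = 35.38 * 11.4
V = 403.332
403.332 mm^3


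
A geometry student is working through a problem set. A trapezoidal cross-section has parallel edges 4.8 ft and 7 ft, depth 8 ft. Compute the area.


Shape: trapezoid
Parallel sides a = 4.8 ft, b = 7 ft; Height h = 8 ft
Formula: A = (a + b) * h / 2
a + b = 4.8 + 7 = 11.8
A = 11.8 * 8 / 2
A = 94.4 / 2
A = 47.2
47.2 ft^2


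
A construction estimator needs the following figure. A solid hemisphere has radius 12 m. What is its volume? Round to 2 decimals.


Shape: hemisphere (half of a sphere)
Radius r = 12 m
Formula: V = (1/2) * (4/3) * pi * r^3 = (2/3) * pi * r^3
r^3 = 1728
(2/3) * 1728 = 1152
V = 1152 * pi
V = 3619.11
3619.11 m^3


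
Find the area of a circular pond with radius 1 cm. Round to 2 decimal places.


Shape: circle
Radius r = 1 cm
Formula: A = pi * r^2
r^2 = 1^2 = 1
A = pi * 1
A = 3.14
3.14 cm^2


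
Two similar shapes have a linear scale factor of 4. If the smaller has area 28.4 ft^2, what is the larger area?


Linear scale factor k = 4
Original area = 28.4 ft^2
Rule: under a linear scaling by k, areas scale by k^2.
k^2 = 4^2 = 16
New area = 28.4 * 16
New area = 454.4
454.4 ft^2


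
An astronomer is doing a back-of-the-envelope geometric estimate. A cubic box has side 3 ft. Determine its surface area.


Shape: cube
Side s = 3 ft
A cube has 6 square faces.
Formula: SA = 6 * s^2
s^2 = 9
SA = 6 * 9
SA = 54
54 ft^2


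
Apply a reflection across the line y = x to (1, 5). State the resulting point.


Transformation: reflection
Original point: (1, 5)
Rule for reflection over y = x: (x, y) -> (y, x)
Apply: (1, 5) -> (5, 1)
(5, 1)


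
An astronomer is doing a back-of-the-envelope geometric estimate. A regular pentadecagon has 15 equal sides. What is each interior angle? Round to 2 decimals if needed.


Shape: regular pentadecagon (15 sides)
Formula: interior angle = (n - 2) * 180 / n
(n - 2) = 13
(n - 2) * 180 = 2340
angle = 2340 / 15
angle = 156
156 degrees


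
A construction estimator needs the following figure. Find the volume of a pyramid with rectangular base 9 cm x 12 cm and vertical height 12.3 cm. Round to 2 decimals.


Shape: rectangular pyramid
Base: 9 cm x 12 cm, Height h = 12.3 cm
Formula: V = (1/3) * base_area * h
base_area = 9 * 12 = 108
base_area * h = 108 * 12.3 = 1328.4
V = 1328.4 / 3
V = 442.8
442.8 cm^3


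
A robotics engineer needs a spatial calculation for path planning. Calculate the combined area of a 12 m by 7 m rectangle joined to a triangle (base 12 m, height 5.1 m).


Composite shape: rectangle + triangle
Rectangle area = 12 * 7 = 84
Triangle area = 0.5 * 12 * 5.1 = 30.6
Total = 84 + 30.6
Total = 114.6
114.6 m^2


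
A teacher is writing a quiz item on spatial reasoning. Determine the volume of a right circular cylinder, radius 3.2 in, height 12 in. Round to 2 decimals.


Shape: cylinder
Radius r = 3.2 in, Height h = 12 in
Formula: V = pi * r^2 * h
r^2 = 10.24
V = pi * 10.24 * 12
V = 122.88 * pi
V = 386.04
386.04 in^3


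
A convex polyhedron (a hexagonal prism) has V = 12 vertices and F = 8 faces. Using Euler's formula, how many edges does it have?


Polyhedron: hexagonal prism
Euler's formula for convex polyhedra: V - E + F = 2
Given: V = 12 vertices and F = 8 faces
Solve for E:
E = V + F - 2 = 12 + 8 - 2 = 18
18 edges


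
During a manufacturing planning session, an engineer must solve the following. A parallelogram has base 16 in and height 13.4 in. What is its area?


Shape: parallelogram
Base b = 16 in, Height h = 13.4 in
Formula: A = b * h
A = 16 * 13.4
A = 214.4
214.4 in^2


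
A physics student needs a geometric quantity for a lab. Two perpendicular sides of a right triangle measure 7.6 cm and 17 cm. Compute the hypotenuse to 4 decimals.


Shape: right triangle
Legs a = 7.6 cm, b = 17 cm
Formula: c = sqrt(a^2 + b^2)
a^2 = 57.76, b^2 = 289
a^2 + b^2 = 346.76
c = sqrt(346.76)
c = 18.6215
18.6215 cm


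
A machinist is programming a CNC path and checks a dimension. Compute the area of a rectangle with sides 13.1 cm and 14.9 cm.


Shape: rectangle
Length l = 13.1 cm, Width w = 14.9 cm
Formula: A = l * w
A = 13.1 * 14.9
A = 195.19
195.19 cm^2


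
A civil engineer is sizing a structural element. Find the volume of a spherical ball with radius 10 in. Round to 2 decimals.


Shape: sphere
Radius r = 10 in
Formula: V = (4/3) * pi * r^3
r^3 = 1000
(4/3) * 1000 = 1333.333333
V = 1333.333333 * pi
V = 4188.79
4188.79 in^3


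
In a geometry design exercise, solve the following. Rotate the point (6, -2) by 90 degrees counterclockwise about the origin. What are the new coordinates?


Transformation: rotation about the origin
Original point: (6, -2)
Rule for 90 deg counterclockwise: (x, y) -> (-y, x)
Apply: (6, -2) -> (2, 6)
(2, 6)


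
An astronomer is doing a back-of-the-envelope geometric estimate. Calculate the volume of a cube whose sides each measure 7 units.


Shape: cube
Side s = 7 units
Formula: V = s^3
V = 7 * 7 * 7
V = 49 * 7
V = 343
343 units^3


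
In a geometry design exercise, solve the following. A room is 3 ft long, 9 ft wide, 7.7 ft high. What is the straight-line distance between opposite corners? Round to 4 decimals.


Shape: rectangular box (space diagonal)
l = 3 ft, w = 9 ft, h = 7.7 ft
Visualize: the diagonal of the base, then a right triangle with that diagonal and the height.
Formula: d = sqrt(l^2 + w^2 + h^2)
l^2 + w^2 + h^2 = 9 + 81 + 59.29 = 149.29
d = sqrt(149.29)
d = 12.2184
12.2184 ft


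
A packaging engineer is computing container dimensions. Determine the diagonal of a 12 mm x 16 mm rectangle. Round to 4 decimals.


Shape: rectangle (diagonal via Pythagoras)
Sides: 12 mm and 16 mm
Formula: d = sqrt(l^2 + w^2)
l^2 = 144, w^2 = 256
l^2 + w^2 = 400
d = sqrt(400)
d = 20.0
20 mm


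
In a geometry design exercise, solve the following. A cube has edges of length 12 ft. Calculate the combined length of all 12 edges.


Shape: cube
Side s = 12 ft
A cube has 12 edges, all equal.
Formula: total edge length = 12 * s
Total = 12 * 12
Total = 144
144 ft


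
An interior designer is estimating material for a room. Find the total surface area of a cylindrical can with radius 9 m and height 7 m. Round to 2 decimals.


Shape: closed cylinder
Radius r = 9 m, Height h = 7 m
Formula: SA = 2*pi*r^2 + 2*pi*r*h = 2*pi*r*(r + h)
r + h = 16
2 * r * (r + h) = 2 * 9 * 16 = 288
SA = 288 * pi
SA = 904.78
904.78 m^2


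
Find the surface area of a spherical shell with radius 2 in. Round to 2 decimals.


Shape: sphere
Radius r = 2 in
Formula: SA = 4 * pi * r^2
r^2 = 4
SA = 4 * pi * 4
SA = 16 * pi
SA = 50.27
50.27 in^2


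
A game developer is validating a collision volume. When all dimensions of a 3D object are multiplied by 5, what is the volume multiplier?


Linear scale factor k = 5
Rule: under a linear scaling by k, volumes scale by k^3.
k^3 = 5 * 5 * 5
k^3 = 25 * 5
k^3 = 125
Volume scales by a factor of 125.
125 (dimensionless)


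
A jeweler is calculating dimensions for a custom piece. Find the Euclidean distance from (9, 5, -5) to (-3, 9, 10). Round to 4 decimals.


3D distance between two points
P1 = (9, 5, -5), P2 = (-3, 9, 10)
Formula: d = sqrt((x2-x1)^2 + (y2-y1)^2 + (z2-z1)^2)
dx = -3 - 9 = -12
dy = 9 - 5 = 4
dz = 10 - -5 = 15
dx^2 + dy^2 + dz^2 = 144 + 16 + 225 = 385
d = sqrt(385)
d = 19.6214
19.6214 units


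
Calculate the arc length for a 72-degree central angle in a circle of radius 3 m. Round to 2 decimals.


Shape: circular arc
Radius r = 3 m, Angle = 72 degrees
Formula: L = (angle/360) * 2 * pi * r
2 * pi * r = 6 * pi
L = (72/360) * 6 * pi
L = 1.2 * pi
L = 3.77
3.77 m


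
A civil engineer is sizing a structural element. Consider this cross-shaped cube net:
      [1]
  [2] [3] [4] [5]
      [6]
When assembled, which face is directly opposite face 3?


Net: cross layout. Take square 3 as the base (bottom).
Fold the four squares in the horizontal row up around 3: 2 -> left, 4 -> right, 5 wraps to the top.
Fold 1 and 6 up from 3: 1 -> back, 6 -> front.
Opposite pairs are therefore: (1, 6), (2, 4), (3, 5).
Face 3 is opposite face 5.
face 5


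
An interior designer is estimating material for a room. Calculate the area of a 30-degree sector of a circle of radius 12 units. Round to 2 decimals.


Shape: circular sector
Radius r = 12 units, Angle = 30 degrees
Formula: A = (angle/360) * pi * r^2
r^2 = 144
Fraction of circle = 30/360
A = (30/360) * pi * 144
A = 12 * pi
A = 37.7
37.7 units^2


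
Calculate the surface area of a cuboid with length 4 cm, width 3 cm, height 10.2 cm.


Shape: rectangular prism
l = 4 cm, w = 3 cm, h = 10.2 cm
Formula: SA = 2(lw + lh + wh)
lw = 12, lh = 40.8, wh = 30.6
lw + lh + wh = 83.4
SA = 2 * 83.4
SA = 166.8
166.8 cm^2


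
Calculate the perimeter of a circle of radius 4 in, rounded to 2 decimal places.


Shape: circle
Radius r = 4 in
Formula: C = 2 * pi * r
C = 2 * pi * 4
C = 8 * pi
C = 25.13
25.13 in


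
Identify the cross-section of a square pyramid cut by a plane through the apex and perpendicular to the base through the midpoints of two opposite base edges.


Solid: square pyramid
Cutting plane: through the apex and perpendicular to the base through the midpoints of two opposite base edges
Visualize the intersection of the plane with the solid's surface.
The boundary of the cut region is a isosceles triangle.
isosceles triangle


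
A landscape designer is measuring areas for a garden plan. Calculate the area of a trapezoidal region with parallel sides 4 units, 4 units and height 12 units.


Shape: trapezoid
Parallel sides a = 4 units, b = 4 units; Height h = 12 units
Formula: A = (a + b) * h / 2
a + b = 4 + 4 = 8
A = 8 * 12 / 2
A = 96 / 2
A = 48
48 units^2


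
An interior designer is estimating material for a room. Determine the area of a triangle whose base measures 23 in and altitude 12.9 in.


Shape: triangle
Base b = 23 in, Height h = 12.9 in
Formula: A = (1/2) * b * h
A = 0.5 * 23 * 12.9
A = 0.5 * 296.7
A = 148.35
148.35 in^2


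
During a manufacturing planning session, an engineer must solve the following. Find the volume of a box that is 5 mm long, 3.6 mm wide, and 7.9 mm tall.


Shape: rectangular prism
l = 5 mm, w = 3.6 mm, h = 7.9 mm
Formula: V = l * w * h
V = 5 * 3.6 * 7.9
V = 18 * 7.9
V = 142.2
142.2 mm^3


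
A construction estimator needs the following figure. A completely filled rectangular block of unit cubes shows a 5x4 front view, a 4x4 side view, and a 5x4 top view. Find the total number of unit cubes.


Orthographic views of a solid rectangular block:
Front view 5 x 4 -> length = 5, height = 4
Side view 4 x 4 -> width = 4, height = 4 (consistent)
Top view 5 x 4 -> confirms length = 5, width = 4
The block is 5 x 4 x 4.
Total unit cubes = 5 * 4 * 4 = 80
80 unit cubes


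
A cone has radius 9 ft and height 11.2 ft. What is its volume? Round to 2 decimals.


Shape: cone
Radius r = 9 ft, Height h = 11.2 ft
Formula: V = (1/3) * pi * r^2 * h
r^2 = 81
pi * r^2 * h = pi * 81 * 11.2 = 907.2 * pi
V = 907.2 * pi / 3
V = 950.02
950.02 ft^3


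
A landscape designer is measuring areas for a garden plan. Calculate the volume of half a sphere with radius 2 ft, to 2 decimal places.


Shape: hemisphere (half of a sphere)
Radius r = 2 ft
Formula: V = (1/2) * (4/3) * pi * r^3 = (2/3) * pi * r^3
r^3 = 8
(2/3) * 8 = 5.333333
V = 5.333333 * pi
V = 16.76
16.76 ft^3


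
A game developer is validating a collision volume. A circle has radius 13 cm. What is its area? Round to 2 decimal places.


Shape: circle
Radius r = 13 cm
Formula: A = pi * r^2
r^2 = 13^2 = 169
A = pi * 169
A = 530.93
530.93 cm^2


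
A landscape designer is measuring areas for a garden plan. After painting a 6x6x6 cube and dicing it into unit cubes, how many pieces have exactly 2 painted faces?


Large cube: 6 x 6 x 6, cut into unit cubes.
n = 6, so n - 2 = 4
Cubes with 2 painted faces lie along the edges, excluding corners.
A cube has 12 edges; each contributes (n - 2) = 4 such cubes.
Count = 12 * 4 = 48
48 unit cubes


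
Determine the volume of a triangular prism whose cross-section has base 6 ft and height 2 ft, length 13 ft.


Shape: triangular prism
Triangle base = 6 ft, triangle height = 2 ft, prism length L = 13 ft
Formula: V = (1/2 * b * h_tri) * L
Cross-section area = 0.5 * 6 * 2 = 6
V = 6 * 13
V = 78
78 ft^3


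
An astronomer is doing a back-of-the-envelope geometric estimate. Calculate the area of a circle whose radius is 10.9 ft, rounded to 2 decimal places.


Shape: circle
Radius r = 10.9 ft
Formula: A = pi * r^2
r^2 = 10.9^2 = 118.81
A = pi * 118.81
A = 373.25
373.25 ft^2


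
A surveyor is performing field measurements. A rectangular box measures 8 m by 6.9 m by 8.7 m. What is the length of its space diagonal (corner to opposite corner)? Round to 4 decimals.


Shape: rectangular box (space diagonal)
l = 8 m, w = 6.9 m, h = 8.7 m
Visualize: the diagonal of the base, then a right triangle with that diagonal and the height.
Formula: d = sqrt(l^2 + w^2 + h^2)
l^2 + w^2 + h^2 = 64 + 47.61 + 75.69 = 187.3
d = sqrt(187.3)
d = 13.6858
13.6858 m


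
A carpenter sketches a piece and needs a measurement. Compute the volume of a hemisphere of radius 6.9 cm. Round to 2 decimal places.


Shape: hemisphere (half of a sphere)
Radius r = 6.9 cm
Formula: V = (1/2) * (4/3) * pi * r^3 = (2/3) * pi * r^3
r^3 = 328.509
(2/3) * 328.509 = 219.006
V = 219.006 * pi
V = 688.03
688.03 cm^3


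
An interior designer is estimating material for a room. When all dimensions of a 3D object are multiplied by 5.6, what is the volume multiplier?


Linear scale factor k = 5.6
Rule: under a linear scaling by k, volumes scale by k^3.
k^3 = 5.6 * 5.6 * 5.6
k^3 = 31.36 * 5.6
k^3 = 175.616
Volume scales by a factor of 175.616.
175.616 (dimensionless)


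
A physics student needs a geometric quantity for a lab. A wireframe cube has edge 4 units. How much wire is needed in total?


Shape: cube
Side s = 4 units
A cube has 12 edges, all equal.
Formula: total edge length = 12 * s
Total = 12 * 4
Total = 48
48 units


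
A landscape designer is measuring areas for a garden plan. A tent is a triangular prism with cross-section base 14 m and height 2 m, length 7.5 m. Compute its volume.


Shape: triangular prism
Triangle base = 14 m, triangle height = 2 m, prism length L = 7.5 m
Formula: V = (1/2 * b * h_tri) * L
Cross-section area = 0.5 * 14 * 2 = 14
V = 14 * 7.5
V = 105
105 m^3


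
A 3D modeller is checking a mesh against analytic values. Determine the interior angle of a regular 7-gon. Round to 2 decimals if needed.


Shape: regular heptagon (7 sides)
Formula: interior angle = (n - 2) * 180 / n
(n - 2) = 5
(n - 2) * 180 = 900
angle = 900 / 7
angle = 128.57
128.57 degrees


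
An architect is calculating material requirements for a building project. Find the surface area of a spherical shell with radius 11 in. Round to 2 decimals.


Shape: sphere
Radius r = 11 in
Formula: SA = 4 * pi * r^2
r^2 = 121
SA = 4 * pi * 121
SA = 484 * pi
SA = 1520.53
1520.53 in^2


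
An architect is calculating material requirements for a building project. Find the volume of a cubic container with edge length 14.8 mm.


Shape: cube
Side s = 14.8 mm
Formula: V = s^3
V = 14.8 * 14.8 * 14.8
V = 219.04 * 14.8
V = 3241.792
3241.792 mm^3


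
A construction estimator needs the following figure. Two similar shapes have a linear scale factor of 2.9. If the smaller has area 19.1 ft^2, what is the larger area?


Linear scale factor k = 2.9
Original area = 19.1 ft^2
Rule: under a linear scaling by k, areas scale by k^2.
k^2 = 2.9^2 = 8.41
New area = 19.1 * 8.41
New area = 160.631
160.631 ft^2


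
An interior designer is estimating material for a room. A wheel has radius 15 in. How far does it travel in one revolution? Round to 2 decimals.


Shape: circle
Radius r = 15 in
Formula: C = 2 * pi * r
C = 2 * pi * 15
C = 30 * pi
C = 94.25
94.25 in


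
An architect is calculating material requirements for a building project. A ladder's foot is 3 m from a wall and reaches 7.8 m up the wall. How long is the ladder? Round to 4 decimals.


Shape: right triangle
Legs a = 3 m, b = 7.8 m
Formula: c = sqrt(a^2 + b^2)
a^2 = 9, b^2 = 60.84
a^2 + b^2 = 69.84
c = sqrt(69.84)
c = 8.357
8.357 m


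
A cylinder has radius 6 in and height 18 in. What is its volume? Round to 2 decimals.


Shape: cylinder
Radius r = 6 in, Height h = 18 in
Formula: V = pi * r^2 * h
r^2 = 36
V = pi * 36 * 18
V = 648 * pi
V = 2035.75
2035.75 in^3


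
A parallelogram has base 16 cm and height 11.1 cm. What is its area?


Shape: parallelogram
Base b = 16 cm, Height h = 11.1 cm
Formula: A = b * h
A = 16 * 11.1
A = 177.6
177.6 cm^2


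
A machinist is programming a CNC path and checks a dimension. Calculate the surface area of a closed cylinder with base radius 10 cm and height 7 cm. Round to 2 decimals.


Shape: closed cylinder
Radius r = 10 cm, Height h = 7 cm
Formula: SA = 2*pi*r^2 + 2*pi*r*h = 2*pi*r*(r + h)
r + h = 17
2 * r * (r + h) = 2 * 10 * 17 = 340
SA = 340 * pi
SA = 1068.14
1068.14 cm^2


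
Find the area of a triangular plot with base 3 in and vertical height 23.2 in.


Shape: triangle
Base b = 3 in, Height h = 23.2 in
Formula: A = (1/2) * b * h
A = 0.5 * 3 * 23.2
A = 0.5 * 69.6
A = 34.8
34.8 in^2


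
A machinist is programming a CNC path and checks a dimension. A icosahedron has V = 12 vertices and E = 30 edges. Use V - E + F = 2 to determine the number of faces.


Polyhedron: icosahedron
Euler's formula for convex polyhedra: V - E + F = 2
Given: V = 12 vertices and E = 30 edges
Solve for F:
F = 2 + E - V = 2 + 30 - 12 = 20
20 faces


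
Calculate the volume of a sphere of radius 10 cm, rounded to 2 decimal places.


Shape: sphere
Radius r = 10 cm
Formula: V = (4/3) * pi * r^3
r^3 = 1000
(4/3) * 1000 = 1333.333333
V = 1333.333333 * pi
V = 4188.79
4188.79 cm^3


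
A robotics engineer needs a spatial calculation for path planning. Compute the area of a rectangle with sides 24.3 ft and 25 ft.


Shape: rectangle
Length l = 24.3 ft, Width w = 25 ft
Formula: A = l * w
A = 24.3 * 25
A = 607.5
607.5 ft^2


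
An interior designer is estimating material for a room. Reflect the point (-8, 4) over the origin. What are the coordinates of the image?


Transformation: reflection
Original point: (-8, 4)
Rule for reflection through the origin: (x, y) -> (-x, -y)
Apply: (-8, 4) -> (8, -4)
(8, -4)


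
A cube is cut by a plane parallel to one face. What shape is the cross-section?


Solid: cube
Cutting plane: parallel to one face
Visualize the intersection of the plane with the solid's surface.
The boundary of the cut region is a square.
square


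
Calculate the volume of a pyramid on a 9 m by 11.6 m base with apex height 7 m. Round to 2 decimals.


Shape: rectangular pyramid
Base: 9 m x 11.6 m, Height h = 7 m
Formula: V = (1/3) * base_area * h
base_area = 9 * 11.6 = 104.4
base_area * h = 104.4 * 7 = 730.8
V = 730.8 / 3
V = 243.6
243.6 m^3


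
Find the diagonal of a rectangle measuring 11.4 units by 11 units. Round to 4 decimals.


Shape: rectangle (diagonal via Pythagoras)
Sides: 11.4 units and 11 units
Formula: d = sqrt(l^2 + w^2)
l^2 = 129.96, w^2 = 121
l^2 + w^2 = 250.96
d = sqrt(250.96)
d = 15.8417
15.8417 units


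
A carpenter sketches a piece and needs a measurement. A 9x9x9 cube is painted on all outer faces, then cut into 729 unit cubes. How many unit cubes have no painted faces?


Large cube: 9 x 9 x 9, cut into unit cubes.
n = 9, so n - 2 = 7
Unpainted cubes form the interior (n - 2)^3 block.
(n - 2)^3 = 7^3 = 343
343 unit cubes


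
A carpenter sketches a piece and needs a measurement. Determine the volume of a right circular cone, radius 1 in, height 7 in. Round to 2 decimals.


Shape: cone
Radius r = 1 in, Height h = 7 in
Formula: V = (1/3) * pi * r^2 * h
r^2 = 1
pi * r^2 * h = pi * 1 * 7 = 7 * pi
V = 7 * pi / 3
V = 7.33
7.33 in^3


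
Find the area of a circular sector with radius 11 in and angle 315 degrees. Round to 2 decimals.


Shape: circular sector
Radius r = 11 in, Angle = 315 degrees
Formula: A = (angle/360) * pi * r^2
r^2 = 121
Fraction of circle = 315/360
A = (315/360) * pi * 121
A = 105.875 * pi
A = 332.62
332.62 in^2


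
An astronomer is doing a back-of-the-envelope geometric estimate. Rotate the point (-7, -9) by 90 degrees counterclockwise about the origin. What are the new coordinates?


Transformation: rotation about the origin
Original point: (-7, -9)
Rule for 90 deg counterclockwise: (x, y) -> (-y, x)
Apply: (-7, -9) -> (9, -7)
(9, -7)


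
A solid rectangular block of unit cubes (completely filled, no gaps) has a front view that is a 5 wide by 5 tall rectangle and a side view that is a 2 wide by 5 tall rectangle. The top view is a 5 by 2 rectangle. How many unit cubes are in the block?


Orthographic views of a solid rectangular block:
Front view 5 x 5 -> length = 5, height = 5
Side view 2 x 5 -> width = 2, height = 5 (consistent)
Top view 5 x 2 -> confirms length = 5, width = 2
The block is 5 x 2 x 5.
Total unit cubes = 5 * 2 * 5 = 50
50 unit cubes


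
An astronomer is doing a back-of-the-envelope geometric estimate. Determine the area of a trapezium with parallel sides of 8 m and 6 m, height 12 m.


Shape: trapezoid
Parallel sides a = 8 m, b = 6 m; Height h = 12 m
Formula: A = (a + b) * h / 2
a + b = 8 + 6 = 14
A = 14 * 12 / 2
A = 168 / 2
A = 84
84 m^2


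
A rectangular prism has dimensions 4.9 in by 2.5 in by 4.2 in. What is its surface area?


Shape: rectangular prism
l = 4.9 in, w = 2.5 in, h = 4.2 in
Formula: SA = 2(lw + lh + wh)
lw = 12.25, lh = 20.58, wh = 10.5
lw + lh + wh = 43.33
SA = 2 * 43.33
SA = 86.66
86.66 in^2


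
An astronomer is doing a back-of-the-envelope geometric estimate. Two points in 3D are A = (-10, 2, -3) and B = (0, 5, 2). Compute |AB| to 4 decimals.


3D distance between two points
P1 = (-10, 2, -3), P2 = (0, 5, 2)
Formula: d = sqrt((x2-x1)^2 + (y2-y1)^2 + (z2-z1)^2)
dx = 0 - -10 = 10
dy = 5 - 2 = 3
dz = 2 - -3 = 5
dx^2 + dy^2 + dz^2 = 100 + 9 + 25 = 134
d = sqrt(134)
d = 11.5758
11.5758 units


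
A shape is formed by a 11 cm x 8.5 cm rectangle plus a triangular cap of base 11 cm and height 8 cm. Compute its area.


Composite shape: rectangle + triangle
Rectangle area = 11 * 8.5 = 93.5
Triangle area = 0.5 * 11 * 8 = 44
Total = 93.5 + 44
Total = 137.5
137.5 cm^2


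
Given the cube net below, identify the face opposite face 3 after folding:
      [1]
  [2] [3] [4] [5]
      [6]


Net: cross layout. Take square 3 as the base (bottom).
Fold the four squares in the horizontal row up around 3: 2 -> left, 4 -> right, 5 wraps to the top.
Fold 1 and 6 up from 3: 1 -> back, 6 -> front.
Opposite pairs are therefore: (1, 6), (2, 4), (3, 5).
Face 3 is opposite face 5.
face 5


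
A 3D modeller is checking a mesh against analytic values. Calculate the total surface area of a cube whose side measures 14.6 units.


Shape: cube
Side s = 14.6 units
A cube has 6 square faces.
Formula: SA = 6 * s^2
s^2 = 213.16
SA = 6 * 213.16
SA = 1278.96
1278.96 units^2


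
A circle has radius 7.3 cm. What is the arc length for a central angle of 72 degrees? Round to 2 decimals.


Shape: circular arc
Radius r = 7.3 cm, Angle = 72 degrees
Formula: L = (angle/360) * 2 * pi * r
2 * pi * r = 14.6 * pi
L = (72/360) * 14.6 * pi
L = 2.92 * pi
L = 9.17
9.17 cm


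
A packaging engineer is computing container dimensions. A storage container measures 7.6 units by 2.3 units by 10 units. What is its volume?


Shape: rectangular prism
l = 7.6 units, w = 2.3 units, h = 10 units
Formula: V = l * w * h
V = 7.6 * 2.3 * 10
V = 17.48 * 10
V = 174.8
174.8 units^3


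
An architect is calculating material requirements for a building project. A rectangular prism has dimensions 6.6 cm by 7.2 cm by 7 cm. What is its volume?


Shape: rectangular prism
l = 6.6 cm, w = 7.2 cm, h = 7 cm
Formula: V = l * w * h
V = 6.6 * 7.2 * 7
V = 47.52 * 7
V = 332.64
332.64 cm^3


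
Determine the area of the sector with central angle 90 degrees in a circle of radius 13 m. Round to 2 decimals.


Shape: circular sector
Radius r = 13 m, Angle = 90 degrees
Formula: A = (angle/360) * pi * r^2
r^2 = 169
Fraction of circle = 90/360
A = (90/360) * pi * 169
A = 42.25 * pi
A = 132.73
132.73 m^2


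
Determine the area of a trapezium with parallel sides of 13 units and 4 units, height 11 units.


Shape: trapezoid
Parallel sides a = 13 units, b = 4 units; Height h = 11 units
Formula: A = (a + b) * h / 2
a + b = 13 + 4 = 17
A = 17 * 11 / 2
A = 187 / 2
A = 93.5
93.5 units^2


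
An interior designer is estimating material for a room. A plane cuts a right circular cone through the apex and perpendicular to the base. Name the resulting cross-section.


Solid: right circular cone
Cutting plane: through the apex and perpendicular to the base
Visualize the intersection of the plane with the solid's surface.
The boundary of the cut region is a isosceles triangle.
isosceles triangle
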